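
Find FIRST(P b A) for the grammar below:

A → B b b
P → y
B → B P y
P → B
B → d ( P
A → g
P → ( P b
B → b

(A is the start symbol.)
FIRST sets of the non-terminals involved (from the grammar, by fixed-point iteration):
  FIRST(P) = { '(', 'b', 'd', 'y' }

To compute FIRST(P b A), process the symbols left to right:
Symbol P is a non-terminal. Add FIRST(P) \ {ε} = { '(', 'b', 'd', 'y' }
P is not nullable (ε ∉ FIRST(P)), so stop here.
FIRST(P b A) = { '(', 'b', 'd', 'y' }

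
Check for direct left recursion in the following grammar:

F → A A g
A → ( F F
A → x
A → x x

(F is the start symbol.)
Direct left recursion occurs when N → N α for some non-terminal N (the right-hand side begins with the left-hand side itself).

F → A A g: starts with A
A → ( F F: starts with '('
A → x: starts with x
A → x x: starts with x

No direct left recursion found.

Answer: No direct left recursion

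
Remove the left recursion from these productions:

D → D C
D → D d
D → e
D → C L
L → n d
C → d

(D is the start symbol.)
D is directly left-recursive. The standard transformation for
  A → A α₁ | ... | A α_m | β₁ | ... | β_n
is
  A  → β₁ A' | ... | β_n A'
  A' → α₁ A' | ... | α_m A' | ε

D → e becomes D → e D'
D → C L becomes D → C L D'
D → D C becomes D' → C D'
D → D d becomes D' → d D'
Add D' → ε

Productions for other non-terminals are unchanged:
  L → n d
  C → d

Resulting grammar:
D → e D'
D → C L D'
D' → C D'
D' → d D'
D' → ε
L → n d
C → d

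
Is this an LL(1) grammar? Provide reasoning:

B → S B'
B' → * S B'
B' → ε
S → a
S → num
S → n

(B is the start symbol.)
Yes, the grammar is LL(1).

A grammar is LL(1) if for each non-terminal N with multiple productions, the predict sets of those productions are pairwise disjoint, where PREDICT(N → α) = (FIRST(α) \ {ε}) ∪ (FOLLOW(N) if α ⇒* ε).

Relevant sets:
  FOLLOW(B') = { $ }

For B':
  PREDICT(B' → '*' S B') = { '*' }
  PREDICT(B' → ε) = { $ }
For S:
  PREDICT(S → a) = { 'a' }
  PREDICT(S → num) = { 'num' }
  PREDICT(S → n) = { 'n' }
B has a single production, so nothing to check there.

All predict sets are disjoint. The grammar IS LL(1).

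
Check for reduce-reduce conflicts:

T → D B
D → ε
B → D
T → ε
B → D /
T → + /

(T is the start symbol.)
Yes — I0: [D → .] vs [T → .]

A reduce-reduce conflict occurs when an LR(0) state has two complete items [A → α .] and [B → β .] — both call for a reduction, and with no lookahead the parser cannot choose between them.

Augment with T' → T and build the canonical LR(0) collection (I0 = CLOSURE({[T' → . T]}), then GOTO on every symbol after a dot until no new states appear). It has 8 states:
  I0: { [D → .], [T → . + /], [T → . D B], [T → .], [T' → . T] }  — shift, 2 reduces
  I1: { [T → + . /] }  — shift
  I2: { [B → . D /], [B → . D], [D → .], [T → D . B] }  — reduce
  I3: { [T' → T .] }  — accept
  I4: { [T → D B .] }  — reduce
  I5: { [B → D . /], [B → D .] }  — shift, reduce
  I6: { [B → D / .] }  — reduce
  I7: { [T → + / .] }  — reduce

I0 contains complete items [D → .], [T → .] — reduce-reduce conflict.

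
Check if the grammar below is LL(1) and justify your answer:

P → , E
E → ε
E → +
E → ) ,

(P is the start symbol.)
A grammar is LL(1) if for each non-terminal N with multiple productions, the predict sets of those productions are pairwise disjoint, where PREDICT(N → α) = (FIRST(α) \ {ε}) ∪ (FOLLOW(N) if α ⇒* ε).

Relevant sets:
  FOLLOW(E) = { $ }

For E:
  PREDICT(E → ε) = { $ }
  PREDICT(E → '+') = { '+' }
  PREDICT(E → ')' ',') = { ')' }
P has a single production, so nothing to check there.

All predict sets are disjoint. The grammar IS LL(1).

Answer: Yes, the grammar is LL(1).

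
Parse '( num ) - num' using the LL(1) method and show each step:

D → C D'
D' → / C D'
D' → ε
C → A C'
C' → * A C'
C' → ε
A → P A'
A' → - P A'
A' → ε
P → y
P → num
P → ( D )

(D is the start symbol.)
LL(1) parsing maintains a stack (initially the start symbol over $) and the input. At each step: if the stack top is a terminal, match it against the current input token; if it is a non-terminal N, replace it with the RHS of M[N, lookahead] (the unique production whose predict set contains the lookahead).

Stack is shown with the top on the left.

Stack                      Input            Action
--------------------------------------------------
D $                        ( num ) - num $  output D → C D'
C D' $                     ( num ) - num $  output C → A C'
A C' D' $                  ( num ) - num $  output A → P A'
P A' C' D' $               ( num ) - num $  output P → ( D )
( D ) A' C' D' $           ( num ) - num $  match '('
D ) A' C' D' $             num ) - num $    output D → C D'
C D' ) A' C' D' $          num ) - num $    output C → A C'
A C' D' ) A' C' D' $       num ) - num $    output A → P A'
P A' C' D' ) A' C' D' $    num ) - num $    output P → num
num A' C' D' ) A' C' D' $  num ) - num $    match 'num'
A' C' D' ) A' C' D' $      ) - num $        output A' → ε
C' D' ) A' C' D' $         ) - num $        output C' → ε
D' ) A' C' D' $            ) - num $        output D' → ε
) A' C' D' $               ) - num $        match ')'
A' C' D' $                 - num $          output A' → - P A'
- P A' C' D' $             - num $          match '-'
P A' C' D' $               num $            output P → num
num A' C' D' $             num $            match 'num'
A' C' D' $                 $                output A' → ε
C' D' $                    $                output C' → ε
D' $                       $                output D' → ε
$                          $                accept

The string is accepted.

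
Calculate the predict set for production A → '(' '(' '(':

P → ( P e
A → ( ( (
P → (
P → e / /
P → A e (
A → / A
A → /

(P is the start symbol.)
{ '(' }

PREDICT(A → '(' '(' '(') = (FIRST(RHS) \ {ε}) ∪ (FOLLOW(A) if ε ∈ FIRST(RHS), i.e. RHS ⇒* ε)
FIRST('(' '(' '(') = { '(' }
ε ∉ FIRST('(' '(' '('), so FOLLOW(A) is not added.
PREDICT(A → '(' '(' '(') = { '(' }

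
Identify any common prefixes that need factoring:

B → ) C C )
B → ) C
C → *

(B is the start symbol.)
Yes, B has productions with common prefix ') C'

Left-factoring is needed when two productions for the same non-terminal
share a common prefix on the right-hand side.

Productions for B:
  B → ) C C )
  B → ) C

Found common prefix ') C' in productions for B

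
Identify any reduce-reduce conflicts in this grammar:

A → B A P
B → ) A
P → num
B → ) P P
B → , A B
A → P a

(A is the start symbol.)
No reduce-reduce conflicts

A reduce-reduce conflict occurs when an LR(0) state has two complete items [A → α .] and [B → β .] — both call for a reduction, and with no lookahead the parser cannot choose between them.

Augment with A' → A and build the canonical LR(0) collection (I0 = CLOSURE({[A' → . A]}), then GOTO on every symbol after a dot until no new states appear). It has 15 states:
  I0: { [A → . B A P], [A → . P a], [A' → . A], [B → . ) A], [B → . ) P P], [B → . , A B], [P → . num] }  — shift
  I1: { [A → . B A P], [A → . P a], [B → ) . A], [B → ) . P P], [B → . ) A], [B → . ) P P], [B → . , A B], [P → . num] }  — shift
  I2: { [A → . B A P], [A → . P a], [B → , . A B], [B → . ) A], [B → . ) P P], [B → . , A B], [P → . num] }  — shift
  I3: { [A' → A .] }  — accept
  I4: { [A → . B A P], [A → . P a], [A → B . A P], [B → . ) A], [B → . ) P P], [B → . , A B], [P → . num] }  — shift
  I5: { [A → P . a] }  — shift
  I6: { [P → num .] }  — reduce
  I7: { [A → P a .] }  — reduce
  I8: { [A → B A . P], [P → . num] }  — shift
  I9: { [A → B A P .] }  — reduce
  I10: { [B → , A . B], [B → . ) A], [B → . ) P P], [B → . , A B] }  — shift
  I11: { [B → , A B .] }  — reduce
  I12: { [B → ) A .] }  — reduce
  I13: { [A → P . a], [B → ) P . P], [P → . num] }  — shift
  I14: { [B → ) P P .] }  — reduce

No state contains more than one complete item.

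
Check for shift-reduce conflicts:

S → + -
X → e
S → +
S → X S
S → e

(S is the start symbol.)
Yes — I1: [S → + .] vs [S → + . -]

A shift-reduce conflict occurs when an LR(0) state has both:
  - a complete (reduce) item [A → α .] (dot at the end), and
  - a shift item [B → β . c γ] (dot before a terminal).

Augment with S' → S and build the canonical LR(0) collection (I0 = CLOSURE({[S' → . S]}), then GOTO on every symbol after a dot until no new states appear). It has 7 states:
  I0: { [S → . + -], [S → . +], [S → . X S], [S → . e], [S' → . S], [X → . e] }  — shift
  I1: { [S → + . -], [S → + .] }  — shift, reduce
  I2: { [S' → S .] }  — accept
  I3: { [S → . + -], [S → . +], [S → . X S], [S → . e], [S → X . S], [X → . e] }  — shift
  I4: { [S → e .], [X → e .] }  — 2 reduces
  I5: { [S → X S .] }  — reduce
  I6: { [S → + - .] }  — reduce

I1 contains reduce item [S → + .] and shift item [S → + . -] — shift-reduce conflict.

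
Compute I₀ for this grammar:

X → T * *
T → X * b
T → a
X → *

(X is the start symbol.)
{ [T → . X * b], [T → . a], [X → . *], [X → . T * *], [X' → . X] }

First, augment the grammar with X' → X
I₀ = CLOSURE({ [X' → . X] }):
  [X' → . X] has the dot before X: add [X → . T * *], [X → . *]
  [X → . T * *] has the dot before T: add [T → . X * b], [T → . a]
No further items can be added.

I₀ = { [T → . X * b], [T → . a], [X → . *], [X → . T * *], [X' → . X] }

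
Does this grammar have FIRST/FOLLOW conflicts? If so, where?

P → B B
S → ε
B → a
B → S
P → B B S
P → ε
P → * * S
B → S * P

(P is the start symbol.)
Yes. P → B B with FOLLOW(P) on { '*', 'a' }; P → B B S with FOLLOW(P) on { '*', 'a' }; P → '*' '*' S with FOLLOW(P) on { '*' }; B → a with FOLLOW(B) on { 'a' }; B → S '*' P with FOLLOW(B) on { '*' }

Nullable non-terminals: B, P, S.
FIRST sets used below: FIRST(S) = { ε }, FIRST(B) = { '*', 'a', ε }

B: nullable alternative(s) B → S; FOLLOW(B) = { $, '*', 'a' }
  B → a: FIRST \ {ε} = { 'a' } — overlaps FOLLOW(B) on { 'a' }: CONFLICT
  B → S: FIRST \ {ε} = { } — this is the only nullable alternative, skip
  B → S * P: FIRST \ {ε} = { '*' } — overlaps FOLLOW(B) on { '*' }: CONFLICT

P: nullable alternative(s) P → B B, P → B B S, P → ε; FOLLOW(P) = { $, '*', 'a' }
  P → B B: FIRST \ {ε} = { '*', 'a' } — overlaps FOLLOW(P) on { '*', 'a' }: CONFLICT
  P → B B S: FIRST \ {ε} = { '*', 'a' } — overlaps FOLLOW(P) on { '*', 'a' }: CONFLICT
  P → ε: FIRST \ {ε} = { } — disjoint from FOLLOW(P)
  P → * * S: FIRST \ {ε} = { '*' } — overlaps FOLLOW(P) on { '*' }: CONFLICT
S has a nullable alternative but only one production, so nothing to check.

So the grammar has 5 FIRST/FOLLOW conflicts (marked CONFLICT above).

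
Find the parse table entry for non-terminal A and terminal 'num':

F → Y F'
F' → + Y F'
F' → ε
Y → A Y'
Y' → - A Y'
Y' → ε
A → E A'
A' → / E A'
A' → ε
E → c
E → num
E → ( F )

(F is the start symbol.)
To find M[A, 'num'], we find productions for A where 'num' is in the predict set (PREDICT(N → α) = (FIRST(α) \ {ε}) ∪ (FOLLOW(N) if α ⇒* ε)).

Relevant sets:
  FIRST(E) = { '(', 'c', 'num' }

A → E A': PREDICT = { '(', 'c', 'num' }
  'num' is in predict set, so this production goes in M[A, 'num']

M[A, 'num'] = A → E A'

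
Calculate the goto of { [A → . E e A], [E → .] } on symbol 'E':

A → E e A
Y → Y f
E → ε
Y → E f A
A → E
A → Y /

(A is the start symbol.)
GOTO(I, 'E') = CLOSURE({ [A → αX.β] : [A → α.Xβ] ∈ I, X = 'E' })

Items with dot before 'E', with the dot advanced:
  [A → . E e A] → [A → E . e A]
Closure adds nothing (no advanced item has the dot before a non-terminal).

GOTO = { [A → E . e A] }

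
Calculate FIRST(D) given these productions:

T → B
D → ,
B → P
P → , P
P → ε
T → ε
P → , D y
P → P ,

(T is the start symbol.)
{ ',' }

From D → ,:
  - ',' is a terminal: add ',' and stop

Collecting: FIRST(D) = { ',' }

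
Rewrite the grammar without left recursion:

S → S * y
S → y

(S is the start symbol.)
S is directly left-recursive. The standard transformation for
  A → A α₁ | ... | A α_m | β₁ | ... | β_n
is
  A  → β₁ A' | ... | β_n A'
  A' → α₁ A' | ... | α_m A' | ε

S → y becomes S → y S'
S → S * y becomes S' → * y S'
Add S' → ε

Resulting grammar:
S → y S'
S' → * y S'
S' → ε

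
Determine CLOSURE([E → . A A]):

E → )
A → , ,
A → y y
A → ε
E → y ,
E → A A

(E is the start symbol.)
{ [A → . , ,], [A → . y y], [A → .], [E → . A A] }

To compute CLOSURE, for each item [A → α.Bβ] where B is a non-terminal, add [B → .γ] for all productions B → γ; repeat for the newly added items until nothing changes.

Start with: [E → . A A]
  [E → . A A] has the dot before A: add [A → . , ,], [A → . y y], [A → .]
No further items can be added.

CLOSURE = { [A → . , ,], [A → . y y], [A → .], [E → . A A] }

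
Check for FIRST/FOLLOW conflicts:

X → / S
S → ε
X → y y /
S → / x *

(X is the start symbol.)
No FIRST/FOLLOW conflicts.

Nullable non-terminals: S.

S: nullable alternative(s) S → ε; FOLLOW(S) = { $ }
  S → ε: FIRST \ {ε} = { } — this is the only nullable alternative, skip
  S → / x *: FIRST \ {ε} = { '/' } — disjoint from FOLLOW(S)

X has no nullable alternative, so no FIRST/FOLLOW check is needed there.

No FIRST/FOLLOW conflicts found.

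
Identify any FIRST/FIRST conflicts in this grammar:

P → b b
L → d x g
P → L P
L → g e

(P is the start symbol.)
No FIRST/FIRST conflicts.

FIRST sets of the non-terminals at (or reachable through a nullable prefix from) the front of some alternative:
  FIRST(L) = { 'd', 'g' }

Productions for P:
  P → b b: FIRST = { 'b' }
  P → L P: FIRST = { 'd', 'g' }
Productions for L:
  L → d x g: FIRST = { 'd' }
  L → g e: FIRST = { 'g' }

All alternatives of each non-terminal have pairwise disjoint FIRST sets.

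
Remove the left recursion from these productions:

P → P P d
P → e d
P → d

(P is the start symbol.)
P is directly left-recursive. The standard transformation for
  A → A α₁ | ... | A α_m | β₁ | ... | β_n
is
  A  → β₁ A' | ... | β_n A'
  A' → α₁ A' | ... | α_m A' | ε

P → e d becomes P → e d P'
P → d becomes P → d P'
P → P P d becomes P' → P d P'
Add P' → ε

Resulting grammar:
P → e d P'
P → d P'
P' → P d P'
P' → ε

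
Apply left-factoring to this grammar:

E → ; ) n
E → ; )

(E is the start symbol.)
Left-factoring transforms A → αβ₁ | αβ₂ into A → αA' and A' → β₁ | β₂
(α is the longest common prefix among the alternatives). Repeat until
no nonterminal has two alternatives with a common prefix.

Round 1: E has alternatives sharing prefix '; )'. Introduce E': E → ; ) E'
  Add: E' → n
  Add: E' → ε

No remaining common prefixes — done.

Resulting grammar:
E → ; ) E'
E' → n
E' → ε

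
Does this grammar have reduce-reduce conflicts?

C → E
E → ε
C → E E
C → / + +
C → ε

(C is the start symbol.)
Yes — I0: [C → .] vs [E → .]; I3: [C → E .] vs [E → .]

Augment with C' → C and build the canonical LR(0) collection (I0 = CLOSURE({[C' → . C]}), then GOTO on every symbol after a dot until no new states appear). It has 7 states:
  I0: { [C → . / + +], [C → . E E], [C → . E], [C → .], [C' → . C], [E → .] }  — shift, 2 reduces
  I1: { [C → / . + +] }  — shift
  I2: { [C' → C .] }  — accept
  I3: { [C → E . E], [C → E .], [E → .] }  — 2 reduces
  I4: { [C → E E .] }  — reduce
  I5: { [C → / + . +] }  — shift
  I6: { [C → / + + .] }  — reduce

I0 contains complete items [C → .], [E → .] — reduce-reduce conflict.
I3 contains complete items [C → E .], [E → .] — reduce-reduce conflict.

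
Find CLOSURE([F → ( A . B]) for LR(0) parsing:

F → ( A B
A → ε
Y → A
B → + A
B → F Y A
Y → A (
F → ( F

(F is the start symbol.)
To compute CLOSURE, for each item [A → α.Bβ] where B is a non-terminal, add [B → .γ] for all productions B → γ; repeat for the newly added items until nothing changes.

Start with: [F → ( A . B]
  [F → ( A . B] has the dot before B: add [B → . + A], [B → . F Y A]
  [B → . F Y A] has the dot before F: add [F → . ( A B], [F → . ( F]
No further items can be added.

CLOSURE = { [B → . + A], [B → . F Y A], [F → ( A . B], [F → . ( A B], [F → . ( F] }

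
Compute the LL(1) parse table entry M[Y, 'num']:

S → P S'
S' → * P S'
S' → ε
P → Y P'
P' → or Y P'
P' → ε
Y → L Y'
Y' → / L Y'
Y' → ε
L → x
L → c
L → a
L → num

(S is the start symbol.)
Y → L Y'

To find M[Y, 'num'], we find productions for Y where 'num' is in the predict set (PREDICT(N → α) = (FIRST(α) \ {ε}) ∪ (FOLLOW(N) if α ⇒* ε)).

Relevant sets:
  FIRST(L) = { 'a', 'c', 'num', 'x' }

Y → L Y': PREDICT = { 'a', 'c', 'num', 'x' }
  'num' is in predict set, so this production goes in M[Y, 'num']

M[Y, 'num'] = Y → L Y'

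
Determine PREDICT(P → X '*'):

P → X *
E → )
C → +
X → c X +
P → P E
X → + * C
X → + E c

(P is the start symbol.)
{ '+', 'c' }

PREDICT(P → X '*') = (FIRST(RHS) \ {ε}) ∪ (FOLLOW(P) if ε ∈ FIRST(RHS), i.e. RHS ⇒* ε)
FIRST(X) = { '+', 'c' }
FIRST(X '*') = { '+', 'c' }
ε ∉ FIRST(X '*'), so FOLLOW(P) is not added.
PREDICT(P → X '*') = { '+', 'c' }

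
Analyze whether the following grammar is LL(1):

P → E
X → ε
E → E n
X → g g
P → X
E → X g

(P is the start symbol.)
Relevant sets:
  FIRST(E) = { 'g' }
  FIRST(X) = { 'g', ε }
  FOLLOW(P) = { $ }
  FOLLOW(X) = { $, 'g' }

For P:
  PREDICT(P → E) = { 'g' }
  PREDICT(P → X) = { $, 'g' }
For X:
  PREDICT(X → ε) = { $, 'g' }
  PREDICT(X → g g) = { 'g' }
For E:
  PREDICT(E → E n) = { 'g' }
  PREDICT(E → X g) = { 'g' }

Conflict found: Predict set conflict for P: { 'g' }
The grammar is NOT LL(1).

Answer: No. Predict set conflict for P: { 'g' }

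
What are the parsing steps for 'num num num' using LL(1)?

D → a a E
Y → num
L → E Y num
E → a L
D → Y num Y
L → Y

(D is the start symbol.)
Stack is shown with the top on the left.

Stack        Input          Action
----------------------------------
D $          num num num $  output D → Y num Y
Y num Y $    num num num $  output Y → num
num num Y $  num num num $  match 'num'
num Y $      num num $      match 'num'
Y $          num $          output Y → num
num $        num $          match 'num'
$            $              accept

The string is accepted.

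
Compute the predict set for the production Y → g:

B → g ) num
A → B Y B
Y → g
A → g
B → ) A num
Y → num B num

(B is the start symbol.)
PREDICT(Y → g) = (FIRST(RHS) \ {ε}) ∪ (FOLLOW(Y) if ε ∈ FIRST(RHS), i.e. RHS ⇒* ε)
FIRST(g) = { 'g' }
ε ∉ FIRST(g), so FOLLOW(Y) is not added.
PREDICT(Y → g) = { 'g' }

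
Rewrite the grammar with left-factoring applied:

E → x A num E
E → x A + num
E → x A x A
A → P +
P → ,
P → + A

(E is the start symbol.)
Left-factoring transforms A → αβ₁ | αβ₂ into A → αA' and A' → β₁ | β₂
(α is the longest common prefix among the alternatives). Repeat until
no nonterminal has two alternatives with a common prefix.

Round 1: E has alternatives sharing prefix 'x A'. Introduce E': E → x A E'
  Add: E' → num E
  Add: E' → + num
  Add: E' → x A

No remaining common prefixes — done.

Resulting grammar:
E → x A E'
E' → num E
E' → + num
E' → x A
A → P +
P → ,
P → + A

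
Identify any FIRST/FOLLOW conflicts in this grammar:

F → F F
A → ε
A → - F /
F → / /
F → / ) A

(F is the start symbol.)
A FIRST/FOLLOW conflict occurs when a non-terminal N has a nullable alternative N → β (β ⇒* ε) and another alternative N → α with FIRST(α) ∩ FOLLOW(N) ≠ ∅: on such a lookahead the parser cannot decide between expanding α and letting N vanish via β.

Nullable non-terminals: A.

A: nullable alternative(s) A → ε; FOLLOW(A) = { $, '/' }
  A → ε: FIRST \ {ε} = { } — this is the only nullable alternative, skip
  A → - F /: FIRST \ {ε} = { '-' } — disjoint from FOLLOW(A)

F has no nullable alternative, so no FIRST/FOLLOW check is needed there.

No FIRST/FOLLOW conflicts found.

Answer: No FIRST/FOLLOW conflicts.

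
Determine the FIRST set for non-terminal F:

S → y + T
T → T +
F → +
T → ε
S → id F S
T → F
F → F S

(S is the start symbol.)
To compute FIRST(F), examine every production with F on the left-hand side, reading each right-hand side left to right until a non-nullable symbol is reached.

From F → +:
  - '+' is a terminal: add '+' and stop
From F → F S:
  - F is the symbol being defined: contributes nothing new
    F is not nullable, so stop

Collecting: FIRST(F) = { '+' }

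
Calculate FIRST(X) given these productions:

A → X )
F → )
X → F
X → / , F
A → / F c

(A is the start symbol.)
To compute FIRST(X), examine every production with X on the left-hand side, reading each right-hand side left to right until a non-nullable symbol is reached.

FIRST sets of the other non-terminals involved (by the same procedure, iterated to a fixed point):
  FIRST(F) = { ')' }

From X → F:
  - F is a non-terminal: add FIRST(F) \ {ε} = { ')' }
    F is not nullable, so stop
From X → / , F:
  - '/' is a terminal: add '/' and stop

Collecting: FIRST(X) = { ')', '/' }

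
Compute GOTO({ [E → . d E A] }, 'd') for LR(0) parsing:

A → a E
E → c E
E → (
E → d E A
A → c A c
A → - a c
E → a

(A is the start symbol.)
{ [E → . (], [E → . a], [E → . c E], [E → . d E A], [E → d . E A] }

GOTO(I, 'd') = CLOSURE({ [A → αX.β] : [A → α.Xβ] ∈ I, X = 'd' })

Items with dot before 'd', with the dot advanced:
  [E → . d E A] → [E → d . E A]
Closure of the advanced items:
  [E → d . E A] has the dot before E: add [E → . c E], [E → . (], [E → . d E A], [E → . a]

GOTO = { [E → . (], [E → . a], [E → . c E], [E → . d E A], [E → d . E A] }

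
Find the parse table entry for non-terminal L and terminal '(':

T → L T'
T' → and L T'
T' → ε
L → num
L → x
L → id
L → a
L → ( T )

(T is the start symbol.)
L → ( T )

To find M[L, '('], we find productions for L where '(' is in the predict set (PREDICT(N → α) = (FIRST(α) \ {ε}) ∪ (FOLLOW(N) if α ⇒* ε)).

L → num: PREDICT = { 'num' }
L → x: PREDICT = { 'x' }
L → id: PREDICT = { 'id' }
L → a: PREDICT = { 'a' }
L → ( T ): PREDICT = { '(' }
  '(' is in predict set, so this production goes in M[L, '(']

M[L, '('] = L → ( T )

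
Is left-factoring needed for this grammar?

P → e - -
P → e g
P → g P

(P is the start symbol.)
Left-factoring is needed when two productions for the same non-terminal
share a common prefix on the right-hand side.

Productions for P:
  P → e - -
  P → e g
  P → g P

Found common prefix 'e' in productions for P

Answer: Yes, P has productions with common prefix 'e'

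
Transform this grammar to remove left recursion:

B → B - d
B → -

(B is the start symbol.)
B is directly left-recursive. The standard transformation for
  A → A α₁ | ... | A α_m | β₁ | ... | β_n
is
  A  → β₁ A' | ... | β_n A'
  A' → α₁ A' | ... | α_m A' | ε

B → - becomes B → - B'
B → B - d becomes B' → - d B'
Add B' → ε

Resulting grammar:
B → - B'
B' → - d B'
B' → ε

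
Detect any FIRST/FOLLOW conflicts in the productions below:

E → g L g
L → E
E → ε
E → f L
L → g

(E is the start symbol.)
Yes. E → g L g with FOLLOW(E) on { 'g' }; L → g with FOLLOW(L) on { 'g' }

A FIRST/FOLLOW conflict occurs when a non-terminal N has a nullable alternative N → β (β ⇒* ε) and another alternative N → α with FIRST(α) ∩ FOLLOW(N) ≠ ∅: on such a lookahead the parser cannot decide between expanding α and letting N vanish via β.

Nullable non-terminals: E, L.
FIRST sets used below: FIRST(E) = { 'f', 'g', ε }

E: nullable alternative(s) E → ε; FOLLOW(E) = { $, 'g' }
  E → g L g: FIRST \ {ε} = { 'g' } — overlaps FOLLOW(E) on { 'g' }: CONFLICT
  E → ε: FIRST \ {ε} = { } — this is the only nullable alternative, skip
  E → f L: FIRST \ {ε} = { 'f' } — disjoint from FOLLOW(E)

L: nullable alternative(s) L → E; FOLLOW(L) = { $, 'g' }
  L → E: FIRST \ {ε} = { 'f', 'g' } — this is the only nullable alternative, skip
  L → g: FIRST \ {ε} = { 'g' } — overlaps FOLLOW(L) on { 'g' }: CONFLICT

So the grammar has 2 FIRST/FOLLOW conflicts (marked CONFLICT above).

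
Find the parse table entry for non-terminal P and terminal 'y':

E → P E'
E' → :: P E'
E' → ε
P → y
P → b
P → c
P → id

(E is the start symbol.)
To find M[P, 'y'], we find productions for P where 'y' is in the predict set (PREDICT(N → α) = (FIRST(α) \ {ε}) ∪ (FOLLOW(N) if α ⇒* ε)).

P → y: PREDICT = { 'y' }
  'y' is in predict set, so this production goes in M[P, 'y']
P → b: PREDICT = { 'b' }
P → c: PREDICT = { 'c' }
P → id: PREDICT = { 'id' }

M[P, 'y'] = P → y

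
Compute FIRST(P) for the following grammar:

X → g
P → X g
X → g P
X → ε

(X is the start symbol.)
{ 'g' }

FIRST sets of the other non-terminals involved (by the same procedure, iterated to a fixed point):
  FIRST(X) = { 'g', ε }

From P → X g:
  - X is a non-terminal: add FIRST(X) \ {ε} = { 'g' }
    X is nullable, so continue to the next symbol
  - g is a terminal: add 'g' and stop

Collecting: FIRST(P) = { 'g' }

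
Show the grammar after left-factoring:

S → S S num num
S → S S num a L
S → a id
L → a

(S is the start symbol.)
Left-factoring transforms A → αβ₁ | αβ₂ into A → αA' and A' → β₁ | β₂
(α is the longest common prefix among the alternatives). Repeat until
no nonterminal has two alternatives with a common prefix.

Round 1: S has alternatives sharing prefix 'S S num'. Introduce S': S → S S num S'
  Add: S' → num
  Add: S' → a L

No remaining common prefixes — done.

Resulting grammar:
S → S S num S'
S' → num
S' → a L
S → a id
L → a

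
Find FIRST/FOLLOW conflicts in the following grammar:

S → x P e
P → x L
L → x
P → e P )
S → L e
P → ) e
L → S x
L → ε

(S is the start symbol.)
A FIRST/FOLLOW conflict occurs when a non-terminal N has a nullable alternative N → β (β ⇒* ε) and another alternative N → α with FIRST(α) ∩ FOLLOW(N) ≠ ∅: on such a lookahead the parser cannot decide between expanding α and letting N vanish via β.

Nullable non-terminals: L.
FIRST sets used below: FIRST(S) = { 'e', 'x' }

L: nullable alternative(s) L → ε; FOLLOW(L) = { ')', 'e' }
  L → x: FIRST \ {ε} = { 'x' } — disjoint from FOLLOW(L)
  L → S x: FIRST \ {ε} = { 'e', 'x' } — overlaps FOLLOW(L) on { 'e' }: CONFLICT
  L → ε: FIRST \ {ε} = { } — this is the only nullable alternative, skip

P, S have no nullable alternative, so no FIRST/FOLLOW check is needed there.

So the grammar has 1 FIRST/FOLLOW conflict (marked CONFLICT above).

Answer: Yes. L → S x with FOLLOW(L) on { 'e' }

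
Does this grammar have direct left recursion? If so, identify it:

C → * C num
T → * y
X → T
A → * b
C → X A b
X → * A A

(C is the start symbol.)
Direct left recursion occurs when N → N α for some non-terminal N (the right-hand side begins with the left-hand side itself).

C → * C num: starts with '*'
T → * y: starts with '*'
X → T: starts with T
A → * b: starts with '*'
C → X A b: starts with X
X → * A A: starts with '*'

No direct left recursion found.

Answer: No direct left recursion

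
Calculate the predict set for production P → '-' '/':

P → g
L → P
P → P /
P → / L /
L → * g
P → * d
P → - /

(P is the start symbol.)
{ '-' }

PREDICT(P → '-' '/') = (FIRST(RHS) \ {ε}) ∪ (FOLLOW(P) if ε ∈ FIRST(RHS), i.e. RHS ⇒* ε)
FIRST('-' '/') = { '-' }
ε ∉ FIRST('-' '/'), so FOLLOW(P) is not added.
PREDICT(P → '-' '/') = { '-' }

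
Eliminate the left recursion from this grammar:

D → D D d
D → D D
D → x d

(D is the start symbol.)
D → x d D'
D' → D d D'
D' → D D'
D' → ε

D is directly left-recursive. The standard transformation for
  A → A α₁ | ... | A α_m | β₁ | ... | β_n
is
  A  → β₁ A' | ... | β_n A'
  A' → α₁ A' | ... | α_m A' | ε

D → x d becomes D → x d D'
D → D D d becomes D' → D d D'
D → D D becomes D' → D D'
Add D' → ε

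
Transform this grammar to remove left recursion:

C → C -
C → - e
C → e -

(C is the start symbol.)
C is directly left-recursive. The standard transformation for
  A → A α₁ | ... | A α_m | β₁ | ... | β_n
is
  A  → β₁ A' | ... | β_n A'
  A' → α₁ A' | ... | α_m A' | ε

C → - e becomes C → - e C'
C → e - becomes C → e - C'
C → C - becomes C' → - C'
Add C' → ε

Resulting grammar:
C → - e C'
C → e - C'
C' → - C'
C' → ε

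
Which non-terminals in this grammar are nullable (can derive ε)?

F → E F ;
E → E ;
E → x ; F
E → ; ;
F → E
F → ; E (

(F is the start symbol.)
A non-terminal is nullable if it can derive ε (the empty string): either it has an ε-production, or it has a production whose right-hand side consists entirely of nullable non-terminals.

There are no ε-productions, so no non-terminal can derive ε.
No non-terminals are nullable.

Answer: None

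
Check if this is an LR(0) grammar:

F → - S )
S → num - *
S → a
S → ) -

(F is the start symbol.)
A grammar is LR(0) if no state in the canonical LR(0) collection has:
  - both a shift item (dot before a terminal) and a complete item (shift-reduce conflict), or
  - two or more complete items (reduce-reduce conflict; the accept item [F' → F .] counts as a complete item here).

Augment with F' → F and build the canonical LR(0) collection (I0 = CLOSURE({[F' → . F]}), then GOTO on every symbol after a dot until no new states appear). It has 11 states:
  I0: { [F → . - S )], [F' → . F] }  — shift
  I1: { [F → - . S )], [S → . ) -], [S → . a], [S → . num - *] }  — shift
  I2: { [F' → F .] }  — accept
  I3: { [S → ) . -] }  — shift
  I4: { [F → - S . )] }  — shift
  I5: { [S → a .] }  — reduce
  I6: { [S → num . - *] }  — shift
  I7: { [S → num - . *] }  — shift
  I8: { [S → num - * .] }  — reduce
  I9: { [F → - S ) .] }  — reduce
  I10: { [S → ) - .] }  — reduce

Every state is either a pure shift/goto state or contains exactly one complete item and nothing to shift — no conflicts. The grammar is LR(0).

Answer: Yes, the grammar is LR(0)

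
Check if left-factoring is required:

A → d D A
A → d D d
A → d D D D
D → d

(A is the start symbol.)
Yes, A has productions with common prefix 'd D'

Left-factoring is needed when two productions for the same non-terminal
share a common prefix on the right-hand side.

Productions for A:
  A → d D A
  A → d D d
  A → d D D D

Found common prefix 'd D' in productions for A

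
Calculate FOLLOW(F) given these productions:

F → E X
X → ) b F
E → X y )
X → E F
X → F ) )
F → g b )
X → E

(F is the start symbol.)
{ $, ')', 'y' }

To compute FOLLOW(F), find every occurrence of F on a right-hand side N → α F β: add FIRST(β) \ {ε}, and if β is empty or nullable also add FOLLOW(N). Iterate to a fixed point.

F is the start symbol, so $ ∈ FOLLOW(F).
In X → ) b F: F is at the end, add FOLLOW(X)
In X → E F: F is at the end, add FOLLOW(X)
In X → F ) ): F is followed by ')' ')', add FIRST(')' ')') \ {ε} = { ')' }

The FOLLOW sets referred to above (computed the same way, to a fixed point):
  FOLLOW(X) = { $, ')', 'y' }

Taking the union: FOLLOW(F) = { $, ')', 'y' }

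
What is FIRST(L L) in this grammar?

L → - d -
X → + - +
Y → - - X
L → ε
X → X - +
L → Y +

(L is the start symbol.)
{ '-', ε }

FIRST sets of the non-terminals involved (from the grammar, by fixed-point iteration):
  FIRST(L) = { '-', ε }

To compute FIRST(L L), process the symbols left to right:
Symbol L is a non-terminal. Add FIRST(L) \ {ε} = { '-' }
L is nullable (ε ∈ FIRST(L)), continue to the next symbol.
Symbol L is a non-terminal. Add FIRST(L) \ {ε} = { '-' }
L is nullable (ε ∈ FIRST(L)), continue to the next symbol.
All symbols are nullable, so ε is in the result.
FIRST(L L) = { '-', ε }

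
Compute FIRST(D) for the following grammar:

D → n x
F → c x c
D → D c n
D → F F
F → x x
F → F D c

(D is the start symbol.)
{ 'c', 'n', 'x' }

FIRST sets of the other non-terminals involved (by the same procedure, iterated to a fixed point):
  FIRST(F) = { 'c', 'x' }

From D → n x:
  - n is a terminal: add 'n' and stop
From D → D c n:
  - D is the symbol being defined: contributes nothing new
    D is not nullable, so stop
From D → F F:
  - F is a non-terminal: add FIRST(F) \ {ε} = { 'c', 'x' }
    F is not nullable, so stop

Collecting: FIRST(D) = { 'c', 'n', 'x' }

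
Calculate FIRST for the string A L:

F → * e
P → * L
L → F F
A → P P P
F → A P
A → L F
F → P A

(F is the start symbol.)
FIRST sets of the non-terminals involved (from the grammar, by fixed-point iteration):
  FIRST(A) = { '*' }

To compute FIRST(A L), process the symbols left to right:
Symbol A is a non-terminal. Add FIRST(A) \ {ε} = { '*' }
A is not nullable (ε ∉ FIRST(A)), so stop here.
FIRST(A L) = { '*' }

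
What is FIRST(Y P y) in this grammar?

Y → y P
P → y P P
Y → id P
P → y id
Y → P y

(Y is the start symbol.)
{ 'id', 'y' }

FIRST sets of the non-terminals involved (from the grammar, by fixed-point iteration):
  FIRST(Y) = { 'id', 'y' }

To compute FIRST(Y P y), process the symbols left to right:
Symbol Y is a non-terminal. Add FIRST(Y) \ {ε} = { 'id', 'y' }
Y is not nullable (ε ∉ FIRST(Y)), so stop here.
FIRST(Y P y) = { 'id', 'y' }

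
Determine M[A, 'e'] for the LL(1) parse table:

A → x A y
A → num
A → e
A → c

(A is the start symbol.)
A → e

To find M[A, 'e'], we find productions for A where 'e' is in the predict set (PREDICT(N → α) = (FIRST(α) \ {ε}) ∪ (FOLLOW(N) if α ⇒* ε)).

A → x A y: PREDICT = { 'x' }
A → num: PREDICT = { 'num' }
A → e: PREDICT = { 'e' }
  'e' is in predict set, so this production goes in M[A, 'e']
A → c: PREDICT = { 'c' }

M[A, 'e'] = A → e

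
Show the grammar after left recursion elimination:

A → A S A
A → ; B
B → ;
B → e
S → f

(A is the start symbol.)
A → ; B A'
A' → S A A'
A' → ε
B → ;
B → e
S → f

A is directly left-recursive. The standard transformation for
  A → A α₁ | ... | A α_m | β₁ | ... | β_n
is
  A  → β₁ A' | ... | β_n A'
  A' → α₁ A' | ... | α_m A' | ε

A → ; B becomes A → ; B A'
A → A S A becomes A' → S A A'
Add A' → ε

Productions for other non-terminals are unchanged:
  B → ;
  B → e
  S → f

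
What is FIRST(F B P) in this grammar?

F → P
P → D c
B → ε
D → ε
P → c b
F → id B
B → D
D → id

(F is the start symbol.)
{ 'c', 'id' }

FIRST sets of the non-terminals involved (from the grammar, by fixed-point iteration):
  FIRST(F) = { 'c', 'id' }

To compute FIRST(F B P), process the symbols left to right:
Symbol F is a non-terminal. Add FIRST(F) \ {ε} = { 'c', 'id' }
F is not nullable (ε ∉ FIRST(F)), so stop here.
FIRST(F B P) = { 'c', 'id' }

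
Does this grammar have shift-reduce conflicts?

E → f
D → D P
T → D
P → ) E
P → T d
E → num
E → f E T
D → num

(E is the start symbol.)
Augment with E' → E and build the canonical LR(0) collection (I0 = CLOSURE({[E' → . E]}), then GOTO on every symbol after a dot until no new states appear). It has 13 states:
  I0: { [E → . f E T], [E → . f], [E → . num], [E' → . E] }  — shift
  I1: { [E' → E .] }  — accept
  I2: { [E → . f E T], [E → . f], [E → . num], [E → f . E T], [E → f .] }  — shift, reduce
  I3: { [E → num .] }  — reduce
  I4: { [D → . D P], [D → . num], [E → f E . T], [T → . D] }  — shift
  I5: { [D → . D P], [D → . num], [D → D . P], [P → . ) E], [P → . T d], [T → . D], [T → D .] }  — shift, reduce
  I6: { [E → f E T .] }  — reduce
  I7: { [D → num .] }  — reduce
  I8: { [E → . f E T], [E → . f], [E → . num], [P → ) . E] }  — shift
  I9: { [D → D P .] }  — reduce
  I10: { [P → T . d] }  — shift
  I11: { [P → T d .] }  — reduce
  I12: { [P → ) E .] }  — reduce

I2 contains reduce item [E → f .] and shift items [E → . f], [E → . f E T], [E → . num] — shift-reduce conflict.
I5 contains reduce item [T → D .] and shift items [D → . num], [P → . ) E] — shift-reduce conflict.

Answer: Yes — I2: [E → f .] vs [E → . f]; I5: [T → D .] vs [D → . num]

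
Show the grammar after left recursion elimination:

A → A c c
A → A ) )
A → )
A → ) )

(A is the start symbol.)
A is directly left-recursive. The standard transformation for
  A → A α₁ | ... | A α_m | β₁ | ... | β_n
is
  A  → β₁ A' | ... | β_n A'
  A' → α₁ A' | ... | α_m A' | ε

A → ) becomes A → ) A'
A → ) ) becomes A → ) ) A'
A → A c c becomes A' → c c A'
A → A ) ) becomes A' → ) ) A'
Add A' → ε

Resulting grammar:
A → ) A'
A → ) ) A'
A' → c c A'
A' → ) ) A'
A' → ε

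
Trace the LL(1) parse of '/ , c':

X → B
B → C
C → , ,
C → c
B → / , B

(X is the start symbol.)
Stack is shown with the top on the left.

Stack    Input    Action
------------------------
X $      / , c $  output X → B
B $      / , c $  output B → / , B
/ , B $  / , c $  match '/'
, B $    , c $    match ','
B $      c $      output B → C
C $      c $      output C → c
c $      c $      match 'c'
$        $        accept

The string is accepted.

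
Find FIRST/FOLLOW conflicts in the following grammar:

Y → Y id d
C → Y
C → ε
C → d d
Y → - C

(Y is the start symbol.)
No FIRST/FOLLOW conflicts.

A FIRST/FOLLOW conflict occurs when a non-terminal N has a nullable alternative N → β (β ⇒* ε) and another alternative N → α with FIRST(α) ∩ FOLLOW(N) ≠ ∅: on such a lookahead the parser cannot decide between expanding α and letting N vanish via β.

Nullable non-terminals: C.
FIRST sets used below: FIRST(Y) = { '-' }

C: nullable alternative(s) C → ε; FOLLOW(C) = { $, 'id' }
  C → Y: FIRST \ {ε} = { '-' } — disjoint from FOLLOW(C)
  C → ε: FIRST \ {ε} = { } — this is the only nullable alternative, skip
  C → d d: FIRST \ {ε} = { 'd' } — disjoint from FOLLOW(C)

Y has no nullable alternative, so no FIRST/FOLLOW check is needed there.

No FIRST/FOLLOW conflicts found.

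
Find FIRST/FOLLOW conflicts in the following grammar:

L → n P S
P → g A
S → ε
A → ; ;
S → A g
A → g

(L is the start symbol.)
No FIRST/FOLLOW conflicts.

A FIRST/FOLLOW conflict occurs when a non-terminal N has a nullable alternative N → β (β ⇒* ε) and another alternative N → α with FIRST(α) ∩ FOLLOW(N) ≠ ∅: on such a lookahead the parser cannot decide between expanding α and letting N vanish via β.

Nullable non-terminals: S.
FIRST sets used below: FIRST(A) = { ';', 'g' }

S: nullable alternative(s) S → ε; FOLLOW(S) = { $ }
  S → ε: FIRST \ {ε} = { } — this is the only nullable alternative, skip
  S → A g: FIRST \ {ε} = { ';', 'g' } — disjoint from FOLLOW(S)

A, L, P have no nullable alternative, so no FIRST/FOLLOW check is needed there.

No FIRST/FOLLOW conflicts found.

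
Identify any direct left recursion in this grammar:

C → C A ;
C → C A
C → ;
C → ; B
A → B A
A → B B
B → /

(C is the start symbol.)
C → C A ;: LEFT RECURSIVE (starts with C)
C → C A: LEFT RECURSIVE (starts with C)
C → ;: starts with ';'
C → ; B: starts with ';'
A → B A: starts with B
A → B B: starts with B
B → /: starts with '/'

The grammar has direct left recursion on: C.

Answer: Yes, C is left-recursive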